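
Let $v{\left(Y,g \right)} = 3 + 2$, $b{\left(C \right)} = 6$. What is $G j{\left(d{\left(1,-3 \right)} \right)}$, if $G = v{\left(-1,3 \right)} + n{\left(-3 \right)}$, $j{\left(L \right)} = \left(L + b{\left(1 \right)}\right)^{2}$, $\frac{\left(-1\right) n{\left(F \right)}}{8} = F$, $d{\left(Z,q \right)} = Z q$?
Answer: $261$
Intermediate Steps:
$n{\left(F \right)} = - 8 F$
$v{\left(Y,g \right)} = 5$
$j{\left(L \right)} = \left(6 + L\right)^{2}$ ($j{\left(L \right)} = \left(L + 6\right)^{2} = \left(6 + L\right)^{2}$)
$G = 29$ ($G = 5 - -24 = 5 + 24 = 29$)
$G j{\left(d{\left(1,-3 \right)} \right)} = 29 \left(6 + 1 \left(-3\right)\right)^{2} = 29 \left(6 - 3\right)^{2} = 29 \cdot 3^{2} = 29 \cdot 9 = 261$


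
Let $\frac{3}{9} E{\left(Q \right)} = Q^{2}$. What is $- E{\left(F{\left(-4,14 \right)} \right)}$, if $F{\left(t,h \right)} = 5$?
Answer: $-75$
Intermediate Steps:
$E{\left(Q \right)} = 3 Q^{2}$
$- E{\left(F{\left(-4,14 \right)} \right)} = - 3 \cdot 5^{2} = - 3 \cdot 25 = \left(-1\right) 75 = -75$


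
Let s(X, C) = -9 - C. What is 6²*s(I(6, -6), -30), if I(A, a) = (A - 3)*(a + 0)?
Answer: 756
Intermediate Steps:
I(A, a) = a*(-3 + A) (I(A, a) = (-3 + A)*a = a*(-3 + A))
6²*s(I(6, -6), -30) = 6²*(-9 - 1*(-30)) = 36*(-9 + 30) = 36*21 = 756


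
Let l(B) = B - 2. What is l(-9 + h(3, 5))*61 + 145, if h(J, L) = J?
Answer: -343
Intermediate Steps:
l(B) = -2 + B
l(-9 + h(3, 5))*61 + 145 = (-2 + (-9 + 3))*61 + 145 = (-2 - 6)*61 + 145 = -8*61 + 145 = -488 + 145 = -343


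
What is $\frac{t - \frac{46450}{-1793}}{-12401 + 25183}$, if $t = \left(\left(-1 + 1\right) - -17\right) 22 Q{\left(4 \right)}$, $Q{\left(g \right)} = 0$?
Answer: $\frac{23225}{11459063} \approx 0.0020268$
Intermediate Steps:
$t = 0$ ($t = \left(\left(-1 + 1\right) - -17\right) 22 \cdot 0 = \left(0 + 17\right) 22 \cdot 0 = 17 \cdot 22 \cdot 0 = 374 \cdot 0 = 0$)
$\frac{t - \frac{46450}{-1793}}{-12401 + 25183} = \frac{0 - \frac{46450}{-1793}}{-12401 + 25183} = \frac{0 - - \frac{46450}{1793}}{12782} = \left(0 + \frac{46450}{1793}\right) \frac{1}{12782} = \frac{46450}{1793} \cdot \frac{1}{12782} = \frac{23225}{11459063}$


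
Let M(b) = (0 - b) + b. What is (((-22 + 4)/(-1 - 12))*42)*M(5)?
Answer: 0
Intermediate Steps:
M(b) = 0 (M(b) = -b + b = 0)
(((-22 + 4)/(-1 - 12))*42)*M(5) = (((-22 + 4)/(-1 - 12))*42)*0 = (-18/(-13)*42)*0 = (-18*(-1/13)*42)*0 = ((18/13)*42)*0 = (756/13)*0 = 0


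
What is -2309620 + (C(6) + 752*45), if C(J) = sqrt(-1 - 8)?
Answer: -2275780 + 3*I ≈ -2.2758e+6 + 3.0*I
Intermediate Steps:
C(J) = 3*I (C(J) = sqrt(-9) = 3*I)
-2309620 + (C(6) + 752*45) = -2309620 + (3*I + 752*45) = -2309620 + (3*I + 33840) = -2309620 + (33840 + 3*I) = -2275780 + 3*I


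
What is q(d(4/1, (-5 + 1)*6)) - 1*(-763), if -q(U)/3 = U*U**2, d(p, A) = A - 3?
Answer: 59812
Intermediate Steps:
d(p, A) = -3 + A
q(U) = -3*U**3 (q(U) = -3*U*U**2 = -3*U**3)
q(d(4/1, (-5 + 1)*6)) - 1*(-763) = -3*(-3 + (-5 + 1)*6)**3 - 1*(-763) = -3*(-3 - 4*6)**3 + 763 = -3*(-3 - 24)**3 + 763 = -3*(-27)**3 + 763 = -3*(-19683) + 763 = 59049 + 763 = 59812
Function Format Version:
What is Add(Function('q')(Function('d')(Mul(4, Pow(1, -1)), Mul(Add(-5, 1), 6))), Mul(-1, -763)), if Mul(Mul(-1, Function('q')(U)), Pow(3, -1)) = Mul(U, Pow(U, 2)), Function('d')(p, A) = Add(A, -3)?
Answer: 59812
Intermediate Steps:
Function('d')(p, A) = Add(-3, A)
Function('q')(U) = Mul(-3, Pow(U, 3)) (Function('q')(U) = Mul(-3, Mul(U, Pow(U, 2))) = Mul(-3, Pow(U, 3)))
Add(Function('q')(Function('d')(Mul(4, Pow(1, -1)), Mul(Add(-5, 1), 6))), Mul(-1, -763)) = Add(Mul(-3, Pow(Add(-3, Mul(Add(-5, 1), 6)), 3)), Mul(-1, -763)) = Add(Mul(-3, Pow(Add(-3, Mul(-4, 6)), 3)), 763) = Add(Mul(-3, Pow(Add(-3, -24), 3)), 763) = Add(Mul(-3, Pow(-27, 3)), 763) = Add(Mul(-3, -19683), 763) = Add(59049, 763) = 59812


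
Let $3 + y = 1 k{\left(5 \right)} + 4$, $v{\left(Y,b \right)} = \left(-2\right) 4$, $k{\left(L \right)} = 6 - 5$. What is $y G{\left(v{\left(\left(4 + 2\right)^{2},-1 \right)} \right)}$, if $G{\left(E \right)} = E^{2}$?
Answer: $128$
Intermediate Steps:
$k{\left(L \right)} = 1$
$v{\left(Y,b \right)} = -8$
$y = 2$ ($y = -3 + \left(1 \cdot 1 + 4\right) = -3 + \left(1 + 4\right) = -3 + 5 = 2$)
$y G{\left(v{\left(\left(4 + 2\right)^{2},-1 \right)} \right)} = 2 \left(-8\right)^{2} = 2 \cdot 64 = 128$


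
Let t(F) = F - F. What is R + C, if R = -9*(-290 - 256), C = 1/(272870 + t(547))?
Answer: 1340883181/272870 ≈ 4914.0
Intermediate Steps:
t(F) = 0
C = 1/272870 (C = 1/(272870 + 0) = 1/272870 ≈ 3.6647e-6)
R = 4914 (R = -9*(-546) = 4914)
R + C = 4914 + 1/272870 = 1340883181/272870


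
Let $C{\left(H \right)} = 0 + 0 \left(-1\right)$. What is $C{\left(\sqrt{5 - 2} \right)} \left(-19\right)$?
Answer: $0$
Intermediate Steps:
$C{\left(H \right)} = 0$ ($C{\left(H \right)} = 0 + 0 = 0$)
$C{\left(\sqrt{5 - 2} \right)} \left(-19\right) = 0 \left(-19\right) = 0$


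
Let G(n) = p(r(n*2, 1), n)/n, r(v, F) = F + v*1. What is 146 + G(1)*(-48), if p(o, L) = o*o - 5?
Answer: -46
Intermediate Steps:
r(v, F) = F + v
p(o, L) = -5 + o**2 (p(o, L) = o**2 - 5 = -5 + o**2)
G(n) = (-5 + (1 + 2*n)**2)/n (G(n) = (-5 + (1 + n*2)**2)/n = (-5 + (1 + 2*n)**2)/n)
146 + G(1)*(-48) = 146 + ((-5 + (1 + 2*1)**2)/1)*(-48) = 146 + (1*(-5 + (1 + 2)**2))*(-48) = 146 + (1*(-5 + 3**2))*(-48) = 146 + (1*(-5 + 9))*(-48) = 146 + (1*4)*(-48) = 146 + 4*(-48) = 146 - 192 = -46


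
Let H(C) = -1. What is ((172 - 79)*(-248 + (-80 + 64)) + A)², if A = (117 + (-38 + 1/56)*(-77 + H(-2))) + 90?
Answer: 358450071849/784 ≈ 4.5721e+8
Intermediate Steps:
A = 88749/28 (A = (117 + (-38 + 1/56)*(-77 - 1)) + 90 = (117 + (-38 + 1/56)*(-78)) + 90 = (117 - 2127/56*(-78)) + 90 = (117 + 82953/28) + 90 = 86229/28 + 90 = 88749/28 ≈ 3169.6)
((172 - 79)*(-248 + (-80 + 64)) + A)² = ((172 - 79)*(-248 + (-80 + 64)) + 88749/28)² = (93*(-248 - 16) + 88749/28)² = (93*(-264) + 88749/28)² = (-24552 + 88749/28)² = (-598707/28)² = 358450071849/784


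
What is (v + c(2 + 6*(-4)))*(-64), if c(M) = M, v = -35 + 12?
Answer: 2880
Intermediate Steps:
v = -23
(v + c(2 + 6*(-4)))*(-64) = (-23 + (2 + 6*(-4)))*(-64) = (-23 + (2 - 24))*(-64) = (-23 - 22)*(-64) = -45*(-64) = 2880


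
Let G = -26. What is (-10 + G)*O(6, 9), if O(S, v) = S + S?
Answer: -432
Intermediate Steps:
O(S, v) = 2*S
(-10 + G)*O(6, 9) = (-10 - 26)*(2*6) = -36*12 = -432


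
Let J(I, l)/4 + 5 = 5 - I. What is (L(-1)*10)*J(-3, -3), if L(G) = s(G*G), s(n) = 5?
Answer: 600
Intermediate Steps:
L(G) = 5
J(I, l) = -4*I (J(I, l) = -20 + 4*(5 - I) = -20 + (20 - 4*I) = -4*I)
(L(-1)*10)*J(-3, -3) = (5*10)*(-4*(-3)) = 50*12 = 600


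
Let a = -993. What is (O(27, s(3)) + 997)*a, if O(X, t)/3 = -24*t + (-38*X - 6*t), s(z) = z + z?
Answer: 2602653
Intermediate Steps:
s(z) = 2*z
O(X, t) = -114*X - 90*t (O(X, t) = 3*(-24*t + (-38*X - 6*t)) = 3*(-38*X - 30*t) = -114*X - 90*t)
(O(27, s(3)) + 997)*a = ((-114*27 - 180*3) + 997)*(-993) = ((-3078 - 90*6) + 997)*(-993) = ((-3078 - 540) + 997)*(-993) = (-3618 + 997)*(-993) = -2621*(-993) = 2602653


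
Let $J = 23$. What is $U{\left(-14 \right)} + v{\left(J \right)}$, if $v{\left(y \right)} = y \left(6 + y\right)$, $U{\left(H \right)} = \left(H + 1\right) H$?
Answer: $849$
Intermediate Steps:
$U{\left(H \right)} = H \left(1 + H\right)$ ($U{\left(H \right)} = \left(1 + H\right) H = H \left(1 + H\right)$)
$U{\left(-14 \right)} + v{\left(J \right)} = - 14 \left(1 - 14\right) + 23 \left(6 + 23\right) = \left(-14\right) \left(-13\right) + 23 \cdot 29 = 182 + 667 = 849$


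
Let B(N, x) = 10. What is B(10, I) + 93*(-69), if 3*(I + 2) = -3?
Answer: -6407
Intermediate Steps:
I = -3 (I = -2 + (⅓)*(-3) = -2 - 1 = -3)
B(10, I) + 93*(-69) = 10 + 93*(-69) = 10 - 6417 = -6407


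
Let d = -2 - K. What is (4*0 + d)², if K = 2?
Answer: 16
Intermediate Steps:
d = -4 (d = -2 - 1*2 = -2 - 2 = -4)
(4*0 + d)² = (4*0 - 4)² = (0 - 4)² = (-4)² = 16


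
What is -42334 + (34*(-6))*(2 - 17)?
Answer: -39274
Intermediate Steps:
-42334 + (34*(-6))*(2 - 17) = -42334 - 204*(-15) = -42334 + 3060 = -39274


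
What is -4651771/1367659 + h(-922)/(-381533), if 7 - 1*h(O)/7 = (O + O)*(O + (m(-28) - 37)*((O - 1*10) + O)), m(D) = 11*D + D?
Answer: -12193802428110874/521807041247 ≈ -23368.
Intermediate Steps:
m(D) = 12*D
h(O) = 49 - 14*O*(3730 - 745*O) (h(O) = 49 - 7*(O + O)*(O + (12*(-28) - 37)*((O - 1*10) + O)) = 49 - 7*2*O*(O + (-336 - 37)*((O - 10) + O)) = 49 - 7*2*O*(O - 373*((-10 + O) + O)) = 49 - 7*2*O*(O - 373*(-10 + 2*O)) = 49 - 7*2*O*(O + (3730 - 746*O)) = 49 - 7*2*O*(3730 - 745*O) = 49 - 14*O*(3730 - 745*O))
-4651771/1367659 + h(-922)/(-381533) = -4651771/1367659 + (49 - 52220*(-922) + 10430*(-922)²)/(-381533) = -4651771*1/1367659 + (49 + 48146840 + 10430*850084)*(-1/381533) = -4651771/1367659 + (49 + 48146840 + 8866376120)*(-1/381533) = -4651771/1367659 + 8914523009*(-1/381533) = -4651771/1367659 - 8914523009/381533 = -12193802428110874/521807041247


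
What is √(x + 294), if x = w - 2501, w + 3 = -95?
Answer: I*√2305 ≈ 48.01*I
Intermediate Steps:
w = -98 (w = -3 - 95 = -98)
x = -2599 (x = -98 - 2501 = -2599)
√(x + 294) = √(-2599 + 294) = √(-2305) = I*√2305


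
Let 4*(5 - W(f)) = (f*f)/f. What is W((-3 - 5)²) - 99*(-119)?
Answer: 11770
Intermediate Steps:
W(f) = 5 - f/4 (W(f) = 5 - f*f/(4*f) = 5 - f²/(4*f) = 5 - f/4)
W((-3 - 5)²) - 99*(-119) = (5 - (-3 - 5)²/4) - 99*(-119) = (5 - ¼*(-8)²) + 11781 = (5 - ¼*64) + 11781 = (5 - 16) + 11781 = -11 + 11781 = 11770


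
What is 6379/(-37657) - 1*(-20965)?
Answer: 789472626/37657 ≈ 20965.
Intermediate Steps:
6379/(-37657) - 1*(-20965) = 6379*(-1/37657) + 20965 = -6379/37657 + 20965 = 789472626/37657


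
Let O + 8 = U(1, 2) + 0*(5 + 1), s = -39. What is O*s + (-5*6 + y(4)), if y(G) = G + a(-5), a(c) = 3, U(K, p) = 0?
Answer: 289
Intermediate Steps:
O = -8 (O = -8 + (0 + 0*(5 + 1)) = -8 + (0 + 0*6) = -8 + (0 + 0) = -8 + 0 = -8)
y(G) = 3 + G (y(G) = G + 3 = 3 + G)
O*s + (-5*6 + y(4)) = -8*(-39) + (-5*6 + (3 + 4)) = 312 + (-30 + 7) = 312 - 23 = 289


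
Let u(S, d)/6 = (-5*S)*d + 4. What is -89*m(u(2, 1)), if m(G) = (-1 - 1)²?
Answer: -356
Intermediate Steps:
u(S, d) = 24 - 30*S*d (u(S, d) = 6*((-5*S)*d + 4) = 6*(-5*S*d + 4) = 6*(4 - 5*S*d) = 24 - 30*S*d)
m(G) = 4 (m(G) = (-2)² = 4)
-89*m(u(2, 1)) = -89*4 = -356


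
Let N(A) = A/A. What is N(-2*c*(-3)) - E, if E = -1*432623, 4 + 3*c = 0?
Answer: 432624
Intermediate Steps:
c = -4/3 (c = -4/3 + (⅓)*0 = -4/3 + 0 = -4/3 ≈ -1.3333)
N(A) = 1
E = -432623
N(-2*c*(-3)) - E = 1 - 1*(-432623) = 1 + 432623 = 432624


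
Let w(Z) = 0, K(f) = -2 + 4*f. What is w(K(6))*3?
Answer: 0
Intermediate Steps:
w(K(6))*3 = 0*3 = 0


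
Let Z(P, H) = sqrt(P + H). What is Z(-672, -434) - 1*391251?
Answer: -391251 + I*sqrt(1106) ≈ -3.9125e+5 + 33.257*I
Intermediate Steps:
Z(P, H) = sqrt(H + P)
Z(-672, -434) - 1*391251 = sqrt(-434 - 672) - 1*391251 = sqrt(-1106) - 391251 = I*sqrt(1106) - 391251 = -391251 + I*sqrt(1106)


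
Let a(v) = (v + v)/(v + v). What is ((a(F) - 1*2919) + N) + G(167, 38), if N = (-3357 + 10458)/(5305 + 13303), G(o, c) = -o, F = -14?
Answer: -57398579/18608 ≈ -3084.6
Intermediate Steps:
a(v) = 1 (a(v) = (2*v)/((2*v)) = (2*v)*(1/(2*v)) = 1)
N = 7101/18608 ≈ 0.38161
((a(F) - 1*2919) + N) + G(167, 38) = ((1 - 1*2919) + 7101/18608) - 1*167 = ((1 - 2919) + 7101/18608) - 167 = (-2918 + 7101/18608) - 167 = -54291043/18608 - 167 = -57398579/18608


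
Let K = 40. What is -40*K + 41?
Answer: -1559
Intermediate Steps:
-40*K + 41 = -40*40 + 41 = -1600 + 41 = -1559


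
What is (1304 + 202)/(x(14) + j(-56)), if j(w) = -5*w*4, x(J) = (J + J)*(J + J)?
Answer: 753/952 ≈ 0.79097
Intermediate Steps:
x(J) = 4*J**2 (x(J) = (2*J)*(2*J) = 4*J**2)
j(w) = -20*w
(1304 + 202)/(x(14) + j(-56)) = (1304 + 202)/(4*14**2 - 20*(-56)) = 1506/(4*196 + 1120) = 1506/(784 + 1120) = 1506/1904 = 1506*(1/1904) = 753/952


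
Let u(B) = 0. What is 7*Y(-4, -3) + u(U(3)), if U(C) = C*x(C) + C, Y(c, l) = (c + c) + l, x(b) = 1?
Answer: -77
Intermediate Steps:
Y(c, l) = l + 2*c (Y(c, l) = 2*c + l = l + 2*c)
U(C) = 2*C (U(C) = C*1 + C = C + C = 2*C)
7*Y(-4, -3) + u(U(3)) = 7*(-3 + 2*(-4)) + 0 = 7*(-3 - 8) + 0 = 7*(-11) + 0 = -77 + 0 = -77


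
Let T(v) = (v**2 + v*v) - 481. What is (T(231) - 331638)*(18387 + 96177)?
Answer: -25822381908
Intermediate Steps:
T(v) = -481 + 2*v**2 (T(v) = (v**2 + v**2) - 481 = 2*v**2 - 481 = -481 + 2*v**2)
(T(231) - 331638)*(18387 + 96177) = ((-481 + 2*231**2) - 331638)*(18387 + 96177) = ((-481 + 2*53361) - 331638)*114564 = ((-481 + 106722) - 331638)*114564 = (106241 - 331638)*114564 = -225397*114564 = -25822381908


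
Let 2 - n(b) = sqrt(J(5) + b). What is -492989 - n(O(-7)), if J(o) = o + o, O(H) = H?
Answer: -492991 + sqrt(3) ≈ -4.9299e+5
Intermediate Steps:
J(o) = 2*o
n(b) = 2 - sqrt(10 + b) (n(b) = 2 - sqrt(2*5 + b) = 2 - sqrt(10 + b))
-492989 - n(O(-7)) = -492989 - (2 - sqrt(10 - 7)) = -492989 - (2 - sqrt(3)) = -492989 + (-2 + sqrt(3)) = -492991 + sqrt(3)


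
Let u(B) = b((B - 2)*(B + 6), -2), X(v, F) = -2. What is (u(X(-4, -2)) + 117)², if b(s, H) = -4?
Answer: 12769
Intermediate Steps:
u(B) = -4
(u(X(-4, -2)) + 117)² = (-4 + 117)² = 113² = 12769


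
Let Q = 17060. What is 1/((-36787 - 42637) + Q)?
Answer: -1/62364 ≈ -1.6035e-5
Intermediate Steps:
1/((-36787 - 42637) + Q) = 1/((-36787 - 42637) + 17060) = 1/(-79424 + 17060) = 1/(-62364) = -1/62364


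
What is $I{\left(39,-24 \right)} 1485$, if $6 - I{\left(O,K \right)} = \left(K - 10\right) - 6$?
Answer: $68310$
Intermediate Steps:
$I{\left(O,K \right)} = 22 - K$ ($I{\left(O,K \right)} = 6 - \left(\left(K - 10\right) - 6\right) = 6 - \left(\left(-10 + K\right) - 6\right) = 6 - \left(-16 + K\right) = 22 - K$)
$I{\left(39,-24 \right)} 1485 = \left(22 - -24\right) 1485 = \left(22 + 24\right) 1485 = 46 \cdot 1485 = 68310$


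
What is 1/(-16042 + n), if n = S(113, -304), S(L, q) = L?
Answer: -1/15929 ≈ -6.2779e-5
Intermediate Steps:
n = 113
1/(-16042 + n) = 1/(-16042 + 113) = 1/(-15929) = -1/15929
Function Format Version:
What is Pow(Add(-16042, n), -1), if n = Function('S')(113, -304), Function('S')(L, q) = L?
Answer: Rational(-1, 15929) ≈ -6.2779e-5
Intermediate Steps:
n = 113
Pow(Add(-16042, n), -1) = Pow(Add(-16042, 113), -1) = Pow(-15929, -1) = Rational(-1, 15929)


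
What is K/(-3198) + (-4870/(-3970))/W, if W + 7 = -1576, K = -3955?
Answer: 2483966279/2009786298 ≈ 1.2359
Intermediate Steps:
W = -1583 (W = -7 - 1576 = -1583)
K/(-3198) + (-4870/(-3970))/W = -3955/(-3198) - 4870/(-3970)/(-1583) = -3955*(-1/3198) - 4870*(-1/3970)*(-1/1583) = 3955/3198 + (487/397)*(-1/1583) = 3955/3198 - 487/628451 = 2483966279/2009786298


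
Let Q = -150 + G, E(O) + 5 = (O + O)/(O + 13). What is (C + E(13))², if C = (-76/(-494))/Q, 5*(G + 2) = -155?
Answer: 90592324/5659641 ≈ 16.007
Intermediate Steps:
G = -33 (G = -2 + (⅕)*(-155) = -2 - 31 = -33)
E(O) = -5 + 2*O/(13 + O) (E(O) = -5 + (O + O)/(O + 13) = -5 + (2*O)/(13 + O) = -5 + 2*O/(13 + O))
Q = -183 (Q = -150 - 33 = -183)
C = -2/2379 (C = -76/(-494)/(-183) = -76*(-1/494)*(-1/183) = (2/13)*(-1/183) = -2/2379 ≈ -0.00084069)
(C + E(13))² = (-2/2379 + (-65 - 3*13)/(13 + 13))² = (-2/2379 + (-65 - 39)/26)² = (-2/2379 + (1/26)*(-104))² = (-2/2379 - 4)² = (-9518/2379)² = 90592324/5659641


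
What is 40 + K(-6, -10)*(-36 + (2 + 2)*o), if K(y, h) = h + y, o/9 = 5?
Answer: -2264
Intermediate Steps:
o = 45 (o = 9*5 = 45)
40 + K(-6, -10)*(-36 + (2 + 2)*o) = 40 + (-10 - 6)*(-36 + (2 + 2)*45) = 40 - 16*(-36 + 4*45) = 40 - 16*(-36 + 180) = 40 - 16*144 = 40 - 2304 = -2264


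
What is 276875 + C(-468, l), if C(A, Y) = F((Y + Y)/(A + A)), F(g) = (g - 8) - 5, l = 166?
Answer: 64785625/234 ≈ 2.7686e+5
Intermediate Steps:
F(g) = -13 + g (F(g) = (-8 + g) - 5 = -13 + g)
C(A, Y) = -13 + Y/A (C(A, Y) = -13 + (Y + Y)/(A + A) = -13 + (2*Y)/((2*A)) = -13 + (2*Y)*(1/(2*A)) = -13 + Y/A)
276875 + C(-468, l) = 276875 + (-13 + 166/(-468)) = 276875 + (-13 + 166*(-1/468)) = 276875 + (-13 - 83/234) = 276875 - 3125/234 = 64785625/234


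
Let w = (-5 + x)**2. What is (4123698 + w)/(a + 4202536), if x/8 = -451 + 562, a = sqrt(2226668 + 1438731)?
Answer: 20606660389432/17661305165897 - 4903387*sqrt(3665399)/17661305165897 ≈ 1.1662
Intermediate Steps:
a = sqrt(3665399) ≈ 1914.5
x = 888 (x = 8*(-451 + 562) = 8*111 = 888)
w = 779689 (w = (-5 + 888)**2 = 883**2 = 779689)
(4123698 + w)/(a + 4202536) = (4123698 + 779689)/(sqrt(3665399) + 4202536) = 4903387/(4202536 + sqrt(3665399))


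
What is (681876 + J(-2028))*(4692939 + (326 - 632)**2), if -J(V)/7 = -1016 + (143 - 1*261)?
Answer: 3301846447050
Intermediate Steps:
J(V) = 7938 (J(V) = -7*(-1016 + (143 - 1*261)) = -7*(-1016 + (143 - 261)) = -7*(-1016 - 118) = -7*(-1134) = 7938)
(681876 + J(-2028))*(4692939 + (326 - 632)**2) = (681876 + 7938)*(4692939 + (326 - 632)**2) = 689814*(4692939 + (-306)**2) = 689814*(4692939 + 93636) = 689814*4786575 = 3301846447050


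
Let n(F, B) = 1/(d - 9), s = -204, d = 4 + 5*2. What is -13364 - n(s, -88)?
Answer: -66821/5 ≈ -13364.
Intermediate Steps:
d = 14 (d = 4 + 10 = 14)
n(F, B) = 1/5 (n(F, B) = 1/(14 - 9) = 1/5)
-13364 - n(s, -88) = -13364 - 1*1/5 = -13364 - 1/5 = -66821/5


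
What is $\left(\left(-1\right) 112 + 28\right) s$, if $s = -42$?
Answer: $3528$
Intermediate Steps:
$\left(\left(-1\right) 112 + 28\right) s = \left(\left(-1\right) 112 + 28\right) \left(-42\right) = \left(-112 + 28\right) \left(-42\right) = \left(-84\right) \left(-42\right) = 3528$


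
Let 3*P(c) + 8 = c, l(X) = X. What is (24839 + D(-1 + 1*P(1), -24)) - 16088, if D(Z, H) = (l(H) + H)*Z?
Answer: 8911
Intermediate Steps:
P(c) = -8/3 + c/3
D(Z, H) = 2*H*Z (D(Z, H) = (H + H)*Z = (2*H)*Z = 2*H*Z)
(24839 + D(-1 + 1*P(1), -24)) - 16088 = (24839 + 2*(-24)*(-1 + 1*(-8/3 + (⅓)*1))) - 16088 = (24839 + 2*(-24)*(-1 + 1*(-8/3 + ⅓))) - 16088 = (24839 + 2*(-24)*(-1 + 1*(-7/3))) - 16088 = (24839 + 2*(-24)*(-1 - 7/3)) - 16088 = (24839 + 2*(-24)*(-10/3)) - 16088 = (24839 + 160) - 16088 = 24999 - 16088 = 8911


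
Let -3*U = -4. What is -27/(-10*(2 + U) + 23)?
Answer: 81/31 ≈ 2.6129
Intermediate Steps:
U = 4/3 (U = -⅓*(-4) = 4/3 ≈ 1.3333)
-27/(-10*(2 + U) + 23) = -27/(-10*(2 + 4/3) + 23) = -27/(-10*10/3 + 23) = -27/(-100/3 + 23) = -27/(-31/3) = -(-3)*27/31 = -1*(-81/31) = 81/31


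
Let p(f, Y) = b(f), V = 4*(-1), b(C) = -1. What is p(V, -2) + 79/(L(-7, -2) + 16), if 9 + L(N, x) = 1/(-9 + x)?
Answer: 793/76 ≈ 10.434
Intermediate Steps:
V = -4
p(f, Y) = -1
L(N, x) = -9 + 1/(-9 + x)
p(V, -2) + 79/(L(-7, -2) + 16) = -1 + 79/((82 - 9*(-2))/(-9 - 2) + 16) = -1 + 79/((82 + 18)/(-11) + 16) = -1 + 79/(-1/11*100 + 16) = -1 + 79/(-100/11 + 16) = -1 + 79/(76/11) = -1 + 79*(11/76) = -1 + 869/76 = 793/76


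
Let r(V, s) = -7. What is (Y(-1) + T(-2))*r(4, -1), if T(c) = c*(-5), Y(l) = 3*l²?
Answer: -91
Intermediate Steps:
T(c) = -5*c
(Y(-1) + T(-2))*r(4, -1) = (3*(-1)² - 5*(-2))*(-7) = (3*1 + 10)*(-7) = (3 + 10)*(-7) = 13*(-7) = -91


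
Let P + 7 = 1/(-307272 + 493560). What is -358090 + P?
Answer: -66709173935/186288 ≈ -3.5810e+5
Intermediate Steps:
P = -1304015/186288 (P = -7 + 1/(-307272 + 493560) = -7 + 1/186288 = -1304015/186288 ≈ -7.0000)
-358090 + P = -358090 - 1304015/186288 = -66709173935/186288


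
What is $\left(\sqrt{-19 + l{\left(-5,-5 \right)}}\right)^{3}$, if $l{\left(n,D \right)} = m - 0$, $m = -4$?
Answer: $- 23 i \sqrt{23} \approx - 110.3 i$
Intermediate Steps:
$l{\left(n,D \right)} = -4$ ($l{\left(n,D \right)} = -4 - 0 = -4 + 0 = -4$)
$\left(\sqrt{-19 + l{\left(-5,-5 \right)}}\right)^{3} = \left(\sqrt{-19 - 4}\right)^{3} = \left(\sqrt{-23}\right)^{3} = \left(i \sqrt{23}\right)^{3} = - 23 i \sqrt{23}$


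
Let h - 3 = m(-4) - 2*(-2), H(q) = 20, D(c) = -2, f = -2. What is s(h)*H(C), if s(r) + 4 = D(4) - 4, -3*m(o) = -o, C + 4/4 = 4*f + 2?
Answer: -200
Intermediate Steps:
C = -7 (C = -1 + (4*(-2) + 2) = -1 + (-8 + 2) = -1 - 6 = -7)
m(o) = o/3 (m(o) = -(-1)*o/3 = o/3)
h = 17/3 (h = 3 + ((⅓)*(-4) - 2*(-2)) = 3 + (-4/3 + 4) = 3 + 8/3 = 17/3 ≈ 5.6667)
s(r) = -10 (s(r) = -4 + (-2 - 4) = -4 - 6 = -10)
s(h)*H(C) = -10*20 = -200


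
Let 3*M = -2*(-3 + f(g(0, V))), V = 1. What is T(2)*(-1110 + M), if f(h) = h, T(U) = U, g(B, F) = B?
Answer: -2216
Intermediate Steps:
M = 2 (M = (-2*(-3 + 0))/3 = (-2*(-3))/3 = (⅓)*6 = 2)
T(2)*(-1110 + M) = 2*(-1110 + 2) = 2*(-1108) = -2216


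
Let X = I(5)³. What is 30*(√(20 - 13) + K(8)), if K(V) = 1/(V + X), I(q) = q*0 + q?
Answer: 30/133 + 30*√7 ≈ 79.598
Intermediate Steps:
I(q) = q (I(q) = 0 + q = q)
X = 125 (X = 5³ = 125)
K(V) = 1/(125 + V) (K(V) = 1/(V + 125) = 1/(125 + V))
30*(√(20 - 13) + K(8)) = 30*(√(20 - 13) + 1/(125 + 8)) = 30*(√7 + 1/133) = 30*(1/133 + √7) = 30/133 + 30*√7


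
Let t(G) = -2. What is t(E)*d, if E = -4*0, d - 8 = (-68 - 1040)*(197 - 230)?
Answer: -73144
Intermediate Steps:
d = 36572 (d = 8 + (-68 - 1040)*(197 - 230) = 8 - 1108*(-33) = 8 + 36564 = 36572)
E = 0
t(E)*d = -2*36572 = -73144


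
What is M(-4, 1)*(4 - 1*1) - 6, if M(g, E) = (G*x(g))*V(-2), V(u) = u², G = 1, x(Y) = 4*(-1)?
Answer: -54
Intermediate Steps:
x(Y) = -4
M(g, E) = -16 (M(g, E) = (1*(-4))*(-2)² = -4*4 = -16)
M(-4, 1)*(4 - 1*1) - 6 = -16*(4 - 1*1) - 6 = -16*(4 - 1) - 6 = -16*3 - 6 = -48 - 6 = -54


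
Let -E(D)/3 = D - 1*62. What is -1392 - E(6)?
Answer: -1560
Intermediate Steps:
E(D) = 186 - 3*D (E(D) = -3*(D - 1*62) = -3*(D - 62) = -3*(-62 + D) = 186 - 3*D)
-1392 - E(6) = -1392 - (186 - 3*6) = -1392 - (186 - 18) = -1392 - 1*168 = -1392 - 168 = -1560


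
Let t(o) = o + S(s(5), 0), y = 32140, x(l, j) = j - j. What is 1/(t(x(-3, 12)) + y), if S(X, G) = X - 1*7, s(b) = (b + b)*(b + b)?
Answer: 1/32233 ≈ 3.1024e-5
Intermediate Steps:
x(l, j) = 0
s(b) = 4*b² (s(b) = (2*b)*(2*b) = 4*b²)
S(X, G) = -7 + X (S(X, G) = X - 7 = -7 + X)
t(o) = 93 + o (t(o) = o + (-7 + 4*5²) = o + (-7 + 4*25) = o + (-7 + 100) = o + 93 = 93 + o)
1/(t(x(-3, 12)) + y) = 1/((93 + 0) + 32140) = 1/(93 + 32140) = 1/32233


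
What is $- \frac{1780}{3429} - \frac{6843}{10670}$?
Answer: $- \frac{42457247}{36587430} \approx -1.1604$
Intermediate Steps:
$- \frac{1780}{3429} - \frac{6843}{10670} = - \frac{42457247}{36587430}$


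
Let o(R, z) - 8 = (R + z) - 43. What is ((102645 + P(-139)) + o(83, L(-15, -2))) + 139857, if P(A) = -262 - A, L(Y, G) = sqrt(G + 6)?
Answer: 242429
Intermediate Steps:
L(Y, G) = sqrt(6 + G)
o(R, z) = -35 + R + z (o(R, z) = 8 + ((R + z) - 43) = 8 + (-43 + R + z) = -35 + R + z)
((102645 + P(-139)) + o(83, L(-15, -2))) + 139857 = ((102645 + (-262 - 1*(-139))) + (-35 + 83 + sqrt(6 - 2))) + 139857 = ((102645 + (-262 + 139)) + (-35 + 83 + sqrt(4))) + 139857 = ((102645 - 123) + (-35 + 83 + 2)) + 139857 = (102522 + 50) + 139857 = 102572 + 139857 = 242429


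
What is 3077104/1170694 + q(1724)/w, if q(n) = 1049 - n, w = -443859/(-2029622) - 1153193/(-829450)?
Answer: -165246757811768985127/396383046985044203 ≈ -416.89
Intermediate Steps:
w = 677176182649/420867491975 (w = -443859*(-1/2029622) - 1153193*(-1/829450) = 443859/2029622 + 1153193/829450 = 677176182649/420867491975 ≈ 1.6090)
3077104/1170694 + q(1724)/w = 3077104/1170694 + (1049 - 1*1724)/(677176182649/420867491975) = 3077104*(1/1170694) + (1049 - 1724)*(420867491975/677176182649) = 1538552/585347 - 675*420867491975/677176182649 = 1538552/585347 - 284085557083125/677176182649 = -165246757811768985127/396383046985044203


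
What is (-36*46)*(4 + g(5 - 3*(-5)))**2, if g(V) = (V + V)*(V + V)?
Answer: -4260583296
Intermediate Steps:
g(V) = 4*V**2 (g(V) = (2*V)*(2*V) = 4*V**2)
(-36*46)*(4 + g(5 - 3*(-5)))**2 = (-36*46)*(4 + 4*(5 - 3*(-5))**2)**2 = -1656*(4 + 4*(5 + 15)**2)**2 = -1656*(4 + 4*20**2)**2 = -1656*(4 + 4*400)**2 = -1656*(4 + 1600)**2 = -1656*1604**2 = -1656*2572816 = -4260583296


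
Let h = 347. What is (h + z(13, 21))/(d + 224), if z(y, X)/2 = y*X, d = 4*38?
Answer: 19/8 ≈ 2.3750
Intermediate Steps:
d = 152
z(y, X) = 2*X*y (z(y, X) = 2*(y*X) = 2*(X*y) = 2*X*y)
(h + z(13, 21))/(d + 224) = (347 + 2*21*13)/(152 + 224) = (347 + 546)/376 = 893*(1/376) = 19/8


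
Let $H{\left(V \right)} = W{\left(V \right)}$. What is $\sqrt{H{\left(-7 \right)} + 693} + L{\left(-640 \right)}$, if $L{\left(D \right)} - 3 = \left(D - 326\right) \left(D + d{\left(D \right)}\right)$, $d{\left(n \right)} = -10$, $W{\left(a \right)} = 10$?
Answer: $627903 + \sqrt{703} \approx 6.2793 \cdot 10^{5}$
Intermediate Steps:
$H{\left(V \right)} = 10$
$L{\left(D \right)} = 3 + \left(-326 + D\right) \left(-10 + D\right)$ ($L{\left(D \right)} = 3 + \left(D - 326\right) \left(D - 10\right) = 3 + \left(-326 + D\right) \left(-10 + D\right)$)
$\sqrt{H{\left(-7 \right)} + 693} + L{\left(-640 \right)} = \sqrt{10 + 693} + \left(3263 + \left(-640\right)^{2} - -215040\right) = \sqrt{703} + \left(3263 + 409600 + 215040\right) = \sqrt{703} + 627903 = 627903 + \sqrt{703}$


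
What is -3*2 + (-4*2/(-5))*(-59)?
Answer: -502/5 ≈ -100.40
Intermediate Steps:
-3*2 + (-4*2/(-5))*(-59) = -6 - 8*(-⅕)*(-59) = -6 + (8/5)*(-59) = -6 - 472/5 = -502/5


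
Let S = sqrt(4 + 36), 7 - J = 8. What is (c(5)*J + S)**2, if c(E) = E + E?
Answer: 140 - 40*sqrt(10) ≈ 13.509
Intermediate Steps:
J = -1 (J = 7 - 1*8 = 7 - 8 = -1)
c(E) = 2*E
S = 2*sqrt(10) (S = sqrt(40) = 2*sqrt(10) ≈ 6.3246)
(c(5)*J + S)**2 = ((2*5)*(-1) + 2*sqrt(10))**2 = (10*(-1) + 2*sqrt(10))**2 = (-10 + 2*sqrt(10))**2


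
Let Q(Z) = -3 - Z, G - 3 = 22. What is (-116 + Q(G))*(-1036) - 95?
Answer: 149089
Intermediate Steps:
G = 25 (G = 3 + 22 = 25)
(-116 + Q(G))*(-1036) - 95 = (-116 + (-3 - 1*25))*(-1036) - 95 = (-116 + (-3 - 25))*(-1036) - 95 = (-116 - 28)*(-1036) - 95 = -144*(-1036) - 95 = 149184 - 95 = 149089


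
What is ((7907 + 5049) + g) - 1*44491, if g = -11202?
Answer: -42737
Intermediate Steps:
((7907 + 5049) + g) - 1*44491 = ((7907 + 5049) - 11202) - 1*44491 = (12956 - 11202) - 44491 = 1754 - 44491 = -42737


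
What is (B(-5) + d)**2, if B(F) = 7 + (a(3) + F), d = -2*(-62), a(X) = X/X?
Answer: 16129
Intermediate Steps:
a(X) = 1
d = 124
B(F) = 8 + F (B(F) = 7 + (1 + F) = 8 + F)
(B(-5) + d)**2 = ((8 - 5) + 124)**2 = (3 + 124)**2 = 127**2 = 16129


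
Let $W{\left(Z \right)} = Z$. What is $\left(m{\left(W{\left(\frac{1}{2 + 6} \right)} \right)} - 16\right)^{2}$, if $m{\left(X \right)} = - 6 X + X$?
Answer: $\frac{17689}{64} \approx 276.39$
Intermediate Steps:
$m{\left(X \right)} = - 5 X$
$\left(m{\left(W{\left(\frac{1}{2 + 6} \right)} \right)} - 16\right)^{2} = \left(- \frac{5}{2 + 6} - 16\right)^{2} = \left(- \frac{5}{8} - 16\right)^{2} = \left(- \frac{133}{8}\right)^{2} = \frac{17689}{64}$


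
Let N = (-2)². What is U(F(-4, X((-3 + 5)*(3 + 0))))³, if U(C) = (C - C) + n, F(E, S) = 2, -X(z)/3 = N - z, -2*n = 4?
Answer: -8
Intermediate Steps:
n = -2 (n = -½*4 = -2)
N = 4
X(z) = -12 + 3*z (X(z) = -3*(4 - z) = -12 + 3*z)
U(C) = -2 (U(C) = (C - C) - 2 = 0 - 2 = -2)
U(F(-4, X((-3 + 5)*(3 + 0))))³ = (-2)³ = -8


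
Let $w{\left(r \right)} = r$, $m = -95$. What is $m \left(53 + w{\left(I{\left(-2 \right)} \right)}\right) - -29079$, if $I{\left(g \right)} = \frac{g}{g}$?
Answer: $23949$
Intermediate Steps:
$I{\left(g \right)} = 1$
$m \left(53 + w{\left(I{\left(-2 \right)} \right)}\right) - -29079 = - 95 \left(53 + 1\right) - -29079 = \left(-95\right) 54 + 29079 = -5130 + 29079 = 23949$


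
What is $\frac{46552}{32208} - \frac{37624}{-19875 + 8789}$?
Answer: $\frac{9817439}{2028738} \approx 4.8392$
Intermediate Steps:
$\frac{46552}{32208} - \frac{37624}{-19875 + 8789} = 46552 \cdot \frac{1}{32208} - \frac{37624}{-11086} = \frac{529}{366} - - \frac{18812}{5543} = \frac{529}{366} + \frac{18812}{5543} = \frac{9817439}{2028738}$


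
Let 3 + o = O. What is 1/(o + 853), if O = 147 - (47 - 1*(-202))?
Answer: 1/748 ≈ 0.0013369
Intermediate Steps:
O = -102 (O = 147 - (47 + 202) = 147 - 1*249 = 147 - 249 = -102)
o = -105 (o = -3 - 102 = -105)
1/(o + 853) = 1/(-105 + 853) = 1/748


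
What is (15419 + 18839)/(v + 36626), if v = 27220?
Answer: 17129/31923 ≈ 0.53657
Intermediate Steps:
(15419 + 18839)/(v + 36626) = (15419 + 18839)/(27220 + 36626) = 34258/63846 = 34258*(1/63846) = 17129/31923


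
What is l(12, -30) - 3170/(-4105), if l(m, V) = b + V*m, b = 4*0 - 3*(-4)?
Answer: -285074/821 ≈ -347.23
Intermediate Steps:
b = 12 (b = 0 + 12 = 12)
l(m, V) = 12 + V*m
l(12, -30) - 3170/(-4105) = (12 - 30*12) - 3170/(-4105) = (12 - 360) - 3170*(-1/4105) = -348 + 634/821 = -285074/821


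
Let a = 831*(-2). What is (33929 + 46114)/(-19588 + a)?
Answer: -80043/21250 ≈ -3.7667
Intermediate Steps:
a = -1662
(33929 + 46114)/(-19588 + a) = (33929 + 46114)/(-19588 - 1662) = 80043/(-21250) = 80043*(-1/21250) = -80043/21250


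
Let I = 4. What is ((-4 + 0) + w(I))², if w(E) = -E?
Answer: 64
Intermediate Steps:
((-4 + 0) + w(I))² = ((-4 + 0) - 1*4)² = (-4 - 4)² = (-8)² = 64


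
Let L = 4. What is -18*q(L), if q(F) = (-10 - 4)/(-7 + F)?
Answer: -84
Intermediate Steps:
q(F) = -14/(-7 + F)
-18*q(L) = -(-252)/(-7 + 4) = -(-252)/(-3) = -(-252)*(-1)/3 = -18*14/3 = -84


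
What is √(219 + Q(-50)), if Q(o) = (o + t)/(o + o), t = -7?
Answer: √21957/10 ≈ 14.818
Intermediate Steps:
Q(o) = (-7 + o)/(2*o) (Q(o) = (o - 7)/(o + o) = (-7 + o)/((2*o)) = (-7 + o)*(1/(2*o)) = (-7 + o)/(2*o))
√(219 + Q(-50)) = √(219 + (½)*(-7 - 50)/(-50)) = √(219 + (½)*(-1/50)*(-57)) = √(219 + 57/100) = √(21957/100) = √21957/10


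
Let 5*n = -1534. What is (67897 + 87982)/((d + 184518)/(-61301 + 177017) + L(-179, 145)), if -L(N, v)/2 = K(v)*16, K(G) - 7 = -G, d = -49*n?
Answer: 232444515/6587647 ≈ 35.285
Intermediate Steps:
n = -1534/5 (n = (⅕)*(-1534) = -1534/5 ≈ -306.80)
d = 75166/5 (d = -49*(-1534/5) = 75166/5 ≈ 15033.)
K(G) = 7 - G
L(N, v) = -224 + 32*v (L(N, v) = -2*(7 - v)*16 = -2*(112 - 16*v) = -224 + 32*v)
(67897 + 87982)/((d + 184518)/(-61301 + 177017) + L(-179, 145)) = (67897 + 87982)/((75166/5 + 184518)/(-61301 + 177017) + (-224 + 32*145)) = 155879/((997756/5)/115716 + (-224 + 4640)) = 155879/((997756/5)*(1/115716) + 4416) = 155879/(249439/144645 + 4416) = 155879/(639001759/144645) = 155879*(144645/639001759) = 232444515/6587647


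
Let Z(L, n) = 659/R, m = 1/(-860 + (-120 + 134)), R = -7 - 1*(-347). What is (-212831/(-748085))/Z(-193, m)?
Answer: 851324/5799859 ≈ 0.14678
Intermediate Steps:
R = 340 (R = -7 + 347 = 340)
m = -1/846 (m = 1/(-860 + 14) = 1/(-846) = -1/846 ≈ -0.0011820)
Z(L, n) = 659/340
(-212831/(-748085))/Z(-193, m) = (-212831/(-748085))/(659/340) = -212831*(-1/748085)*(340/659) = (212831/748085)*(340/659) = 851324/5799859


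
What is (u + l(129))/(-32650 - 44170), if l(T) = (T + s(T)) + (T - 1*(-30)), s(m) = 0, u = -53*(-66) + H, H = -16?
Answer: -377/7682 ≈ -0.049076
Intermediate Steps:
u = 3482 (u = -53*(-66) - 16 = 3498 - 16 = 3482)
l(T) = 30 + 2*T (l(T) = (T + 0) + (T - 1*(-30)) = T + (T + 30) = T + (30 + T) = 30 + 2*T)
(u + l(129))/(-32650 - 44170) = (3482 + (30 + 2*129))/(-32650 - 44170) = (3482 + (30 + 258))/(-76820) = (3482 + 288)*(-1/76820) = 3770*(-1/76820) = -377/7682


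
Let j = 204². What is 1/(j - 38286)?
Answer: 1/3330 ≈ 0.00030030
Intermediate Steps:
j = 41616
1/(j - 38286) = 1/(41616 - 38286) = 1/3330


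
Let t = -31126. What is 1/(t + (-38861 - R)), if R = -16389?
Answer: -1/53598 ≈ -1.8657e-5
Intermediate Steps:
1/(t + (-38861 - R)) = 1/(-31126 + (-38861 - 1*(-16389))) = 1/(-31126 + (-38861 + 16389)) = 1/(-31126 - 22472) = 1/(-53598) = -1/53598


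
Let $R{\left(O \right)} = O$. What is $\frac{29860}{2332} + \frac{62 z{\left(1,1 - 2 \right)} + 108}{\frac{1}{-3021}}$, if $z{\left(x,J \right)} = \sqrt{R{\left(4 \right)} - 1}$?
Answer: $- \frac{190206779}{583} - 187302 \sqrt{3} \approx -6.5067 \cdot 10^{5}$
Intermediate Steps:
$z{\left(x,J \right)} = \sqrt{3}$ ($z{\left(x,J \right)} = \sqrt{4 - 1} = \sqrt{3}$)
$\frac{29860}{2332} + \frac{62 z{\left(1,1 - 2 \right)} + 108}{\frac{1}{-3021}} = \frac{29860}{2332} + \frac{62 \sqrt{3} + 108}{\frac{1}{-3021}} = 29860 \cdot \frac{1}{2332} + \frac{108 + 62 \sqrt{3}}{- \frac{1}{3021}} = \frac{7465}{583} + \left(108 + 62 \sqrt{3}\right) \left(-3021\right) = \frac{7465}{583} - \left(326268 + 187302 \sqrt{3}\right) = - \frac{190206779}{583} - 187302 \sqrt{3}$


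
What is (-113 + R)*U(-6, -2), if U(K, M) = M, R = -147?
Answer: 520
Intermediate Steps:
(-113 + R)*U(-6, -2) = (-113 - 147)*(-2) = -260*(-2) = 520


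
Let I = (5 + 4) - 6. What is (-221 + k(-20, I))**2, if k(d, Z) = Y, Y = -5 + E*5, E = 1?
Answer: 48841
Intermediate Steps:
I = 3 (I = 9 - 6 = 3)
Y = 0 (Y = -5 + 1*5 = -5 + 5 = 0)
k(d, Z) = 0
(-221 + k(-20, I))**2 = (-221 + 0)**2 = (-221)**2 = 48841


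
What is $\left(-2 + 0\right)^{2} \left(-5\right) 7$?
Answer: $-140$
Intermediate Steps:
$\left(-2 + 0\right)^{2} \left(-5\right) 7 = \left(-2\right)^{2} \left(-5\right) 7 = 4 \left(-5\right) 7 = \left(-20\right) 7 = -140$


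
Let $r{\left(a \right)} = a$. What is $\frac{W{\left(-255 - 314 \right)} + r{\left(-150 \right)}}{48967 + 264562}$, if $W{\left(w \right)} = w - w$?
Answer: $- \frac{150}{313529} \approx -0.00047842$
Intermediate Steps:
$W{\left(w \right)} = 0$
$\frac{W{\left(-255 - 314 \right)} + r{\left(-150 \right)}}{48967 + 264562} = \frac{0 - 150}{48967 + 264562} = - \frac{150}{313529}$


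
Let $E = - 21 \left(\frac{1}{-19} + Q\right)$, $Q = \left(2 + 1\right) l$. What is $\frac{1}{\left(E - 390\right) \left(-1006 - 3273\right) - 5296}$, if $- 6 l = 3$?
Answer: $\frac{38}{57911851} \approx 6.5617 \cdot 10^{-7}$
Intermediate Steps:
$l = - \frac{1}{2}$ ($l = \left(- \frac{1}{6}\right) 3 = - \frac{1}{2} \approx -0.5$)
$Q = - \frac{3}{2}$ ($Q = \left(2 + 1\right) \left(- \frac{1}{2}\right) = 3 \left(- \frac{1}{2}\right) = - \frac{3}{2} \approx -1.5$)
$E = \frac{1239}{38}$ ($E = - 21 \left(\frac{1}{-19} - \frac{3}{2}\right) = - 21 \left(- \frac{1}{19} - \frac{3}{2}\right) = \left(-21\right) \left(- \frac{59}{38}\right) = \frac{1239}{38} \approx 32.605$)
$\frac{1}{\left(E - 390\right) \left(-1006 - 3273\right) - 5296} = \frac{1}{\left(\frac{1239}{38} - 390\right) \left(-1006 - 3273\right) - 5296} = \frac{1}{\left(- \frac{13581}{38}\right) \left(-4279\right) - 5296} = \frac{1}{\frac{58113099}{38} - 5296} = \frac{1}{\frac{57911851}{38}} = \frac{38}{57911851}$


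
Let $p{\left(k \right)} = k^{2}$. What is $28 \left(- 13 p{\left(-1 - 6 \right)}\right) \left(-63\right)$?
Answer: $1123668$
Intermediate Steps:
$28 \left(- 13 p{\left(-1 - 6 \right)}\right) \left(-63\right) = 28 \left(- 13 \left(-1 - 6\right)^{2}\right) \left(-63\right) = 28 \left(- 13 \left(-7\right)^{2}\right) \left(-63\right) = 28 \left(\left(-13\right) 49\right) \left(-63\right) = 28 \left(-637\right) \left(-63\right) = \left(-17836\right) \left(-63\right) = 1123668$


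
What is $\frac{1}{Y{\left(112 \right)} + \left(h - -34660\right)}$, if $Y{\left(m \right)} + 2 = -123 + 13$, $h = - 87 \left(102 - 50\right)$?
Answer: $\frac{1}{30024} \approx 3.3307 \cdot 10^{-5}$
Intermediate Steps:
$h = -4524$ ($h = \left(-87\right) 52 = -4524$)
$Y{\left(m \right)} = -112$ ($Y{\left(m \right)} = -2 + \left(-123 + 13\right) = -2 - 110 = -112$)
$\frac{1}{Y{\left(112 \right)} + \left(h - -34660\right)} = \frac{1}{-112 - -30136} = \frac{1}{-112 + \left(-4524 + 34660\right)} = \frac{1}{-112 + 30136} = \frac{1}{30024}$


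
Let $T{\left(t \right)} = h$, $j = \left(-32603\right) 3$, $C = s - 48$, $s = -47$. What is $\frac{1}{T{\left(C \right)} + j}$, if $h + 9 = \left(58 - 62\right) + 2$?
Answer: $- \frac{1}{97820} \approx -1.0223 \cdot 10^{-5}$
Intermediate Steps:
$h = -11$ ($h = -9 + \left(\left(58 - 62\right) + 2\right) = -9 + \left(-4 + 2\right) = -9 - 2 = -11$)
$C = -95$ ($C = -47 - 48 = -95$)
$j = -97809$
$T{\left(t \right)} = -11$
$\frac{1}{T{\left(C \right)} + j} = \frac{1}{-11 - 97809} = \frac{1}{-97820} = - \frac{1}{97820}$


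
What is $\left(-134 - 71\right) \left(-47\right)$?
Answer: $9635$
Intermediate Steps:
$\left(-134 - 71\right) \left(-47\right) = \left(-205\right) \left(-47\right) = 9635$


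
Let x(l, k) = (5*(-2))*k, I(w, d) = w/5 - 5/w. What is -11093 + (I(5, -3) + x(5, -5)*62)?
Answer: -7993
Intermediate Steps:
I(w, d) = -5/w + w/5 (I(w, d) = w*(⅕) - 5/w = w/5 - 5/w = -5/w + w/5)
x(l, k) = -10*k
-11093 + (I(5, -3) + x(5, -5)*62) = -11093 + ((-5/5 + (⅕)*5) - 10*(-5)*62) = -11093 + ((-5*⅕ + 1) + 50*62) = -11093 + ((-1 + 1) + 3100) = -11093 + (0 + 3100) = -11093 + 3100 = -7993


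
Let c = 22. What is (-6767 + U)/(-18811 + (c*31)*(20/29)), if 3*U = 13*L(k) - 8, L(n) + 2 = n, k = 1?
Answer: 65482/177293 ≈ 0.36934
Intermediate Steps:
L(n) = -2 + n
U = -7 (U = (13*(-2 + 1) - 8)/3 = (13*(-1) - 8)/3 = (-13 - 8)/3 = (1/3)*(-21) = -7)
(-6767 + U)/(-18811 + (c*31)*(20/29)) = (-6767 - 7)/(-18811 + (22*31)*(20/29)) = -6774/(-18811 + 682*(20*(1/29))) = -6774/(-18811 + 682*(20/29)) = -6774/(-18811 + 13640/29) = -6774/(-531879/29) = -6774*(-29/531879) = 65482/177293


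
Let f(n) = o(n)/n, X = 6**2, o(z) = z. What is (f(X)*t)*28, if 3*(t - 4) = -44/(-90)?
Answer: 15736/135 ≈ 116.56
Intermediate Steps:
X = 36
t = 562/135 (t = 4 + (-44/(-90))/3 = 4 + (-44*(-1/90))/3 = 4 + (1/3)*(22/45) = 4 + 22/135 = 562/135 ≈ 4.1630)
f(n) = 1 (f(n) = n/n = 1)
(f(X)*t)*28 = (1*(562/135))*28 = (562/135)*28 = 15736/135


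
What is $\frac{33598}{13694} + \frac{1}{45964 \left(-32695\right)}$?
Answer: $\frac{25245419264173}{10289623534060} \approx 2.4535$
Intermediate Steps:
$\frac{33598}{13694} + \frac{1}{45964 \left(-32695\right)} = 33598 \cdot \frac{1}{13694} + \frac{1}{45964} \left(- \frac{1}{32695}\right) = \frac{16799}{6847} - \frac{1}{1502792980} = \frac{25245419264173}{10289623534060}$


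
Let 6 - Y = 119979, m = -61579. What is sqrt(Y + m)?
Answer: 4*I*sqrt(11347) ≈ 426.09*I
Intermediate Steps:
Y = -119973 (Y = 6 - 1*119979 = 6 - 119979 = -119973)
sqrt(Y + m) = sqrt(-119973 - 61579) = sqrt(-181552) = 4*I*sqrt(11347)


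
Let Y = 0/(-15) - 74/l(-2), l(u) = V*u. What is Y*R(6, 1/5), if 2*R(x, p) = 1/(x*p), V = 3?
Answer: 185/36 ≈ 5.1389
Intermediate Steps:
l(u) = 3*u
R(x, p) = 1/(2*p*x) (R(x, p) = 1/(2*((x*p))) = 1/(2*((p*x))) = (1/(p*x))/2 = 1/(2*p*x))
Y = 37/3 (Y = 0/(-15) - 74/(3*(-2)) = 0*(-1/15) - 74/(-6) = 0 - 74*(-⅙) = 0 + 37/3 = 37/3 ≈ 12.333)
Y*R(6, 1/5) = 37*((½)/(1/5*6))/3 = 37*((½)*(⅙)/(⅕))/3 = 37*((½)*5*(⅙))/3 = (37/3)*(5/12) = 185/36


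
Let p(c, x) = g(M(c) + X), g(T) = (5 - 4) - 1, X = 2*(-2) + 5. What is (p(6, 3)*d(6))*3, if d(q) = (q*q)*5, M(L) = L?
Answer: 0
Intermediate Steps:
X = 1 (X = -4 + 5 = 1)
g(T) = 0 (g(T) = 1 - 1 = 0)
p(c, x) = 0
d(q) = 5*q² (d(q) = q²*5 = 5*q²)
(p(6, 3)*d(6))*3 = (0*(5*6²))*3 = (0*(5*36))*3 = (0*180)*3 = 0*3 = 0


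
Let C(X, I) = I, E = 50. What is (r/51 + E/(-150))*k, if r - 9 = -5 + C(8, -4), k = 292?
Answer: -292/3 ≈ -97.333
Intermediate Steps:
r = 0 (r = 9 + (-5 - 4) = 9 - 9 = 0)
(r/51 + E/(-150))*k = (0/51 + 50/(-150))*292 = (0*(1/51) + 50*(-1/150))*292 = (0 - ⅓)*292 = -⅓*292 = -292/3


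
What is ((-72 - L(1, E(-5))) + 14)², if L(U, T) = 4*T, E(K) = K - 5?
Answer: 324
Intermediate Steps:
E(K) = -5 + K
((-72 - L(1, E(-5))) + 14)² = ((-72 - 4*(-5 - 5)) + 14)² = ((-72 - 4*(-10)) + 14)² = ((-72 - 1*(-40)) + 14)² = ((-72 + 40) + 14)² = (-32 + 14)² = (-18)² = 324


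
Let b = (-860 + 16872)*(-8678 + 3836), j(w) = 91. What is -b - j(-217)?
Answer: 77530013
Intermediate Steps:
b = -77530104 (b = 16012*(-4842) = -77530104)
-b - j(-217) = -1*(-77530104) - 1*91 = 77530104 - 91 = 77530013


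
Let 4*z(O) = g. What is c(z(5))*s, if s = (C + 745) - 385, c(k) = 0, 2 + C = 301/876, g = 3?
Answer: 0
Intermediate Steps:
C = -1451/876 (C = -2 + 301/876 = -1451/876 ≈ -1.6564)
z(O) = ¾ (z(O) = (¼)*3 = ¾)
s = 313909/876 (s = (-1451/876 + 745) - 385 = 651169/876 - 385 = 313909/876 ≈ 358.34)
c(z(5))*s = 0*(313909/876) = 0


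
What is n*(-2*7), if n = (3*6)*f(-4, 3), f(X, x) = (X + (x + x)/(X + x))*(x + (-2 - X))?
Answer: 12600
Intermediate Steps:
f(X, x) = (X + 2*x/(X + x))*(-2 + x - X) (f(X, x) = (X + (2*x)/(X + x))*(-2 + x - X) = (X + 2*x/(X + x))*(-2 + x - X))
n = -900 (n = (3*6)*((-1*(-4)³ - 4*3 - 2*(-4)² + 2*3² - 4*3² - 4*(-4)*3)/(-4 + 3)) = 18*((-1*(-64) - 12 - 2*16 + 2*9 - 4*9 + 48)/(-1)) = 18*(-(64 - 12 - 32 + 18 - 36 + 48)) = 18*(-1*50) = 18*(-50) = -900)
n*(-2*7) = -(-1800)*7 = -900*(-14) = 12600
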